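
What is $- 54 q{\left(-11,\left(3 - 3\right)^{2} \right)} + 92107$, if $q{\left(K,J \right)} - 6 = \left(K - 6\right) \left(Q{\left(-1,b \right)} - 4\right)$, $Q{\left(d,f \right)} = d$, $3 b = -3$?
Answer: $87193$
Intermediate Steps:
$b = -1$ ($b = \frac{1}{3} \left(-3\right) = -1$)
$q{\left(K,J \right)} = 36 - 5 K$ ($q{\left(K,J \right)} = 6 + \left(K - 6\right) \left(-1 - 4\right) = 6 + \left(-6 + K\right) \left(-5\right) = 6 - \left(-30 + 5 K\right) = 36 - 5 K$)
$- 54 q{\left(-11,\left(3 - 3\right)^{2} \right)} + 92107 = - 54 \left(36 - -55\right) + 92107 = - 54 \left(36 + 55\right) + 92107 = \left(-54\right) 91 + 92107 = -4914 + 92107 = 87193$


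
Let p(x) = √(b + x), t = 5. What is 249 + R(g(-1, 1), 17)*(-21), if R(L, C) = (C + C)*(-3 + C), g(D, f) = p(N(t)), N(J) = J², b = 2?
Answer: -9747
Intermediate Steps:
p(x) = √(2 + x)
g(D, f) = 3*√3 (g(D, f) = √(2 + 5²) = √(2 + 25) = √27 = 3*√3)
R(L, C) = 2*C*(-3 + C) (R(L, C) = (2*C)*(-3 + C) = 2*C*(-3 + C))
249 + R(g(-1, 1), 17)*(-21) = 249 + (2*17*(-3 + 17))*(-21) = 249 + (2*17*14)*(-21) = 249 + 476*(-21) = 249 - 9996 = -9747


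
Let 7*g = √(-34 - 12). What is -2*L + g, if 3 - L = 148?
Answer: 290 + I*√46/7 ≈ 290.0 + 0.9689*I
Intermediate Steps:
g = I*√46/7 (g = √(-34 - 12)/7 = √(-46)/7 = (I*√46)/7 = I*√46/7 ≈ 0.9689*I)
L = -145 (L = 3 - 1*148 = 3 - 148 = -145)
-2*L + g = -2*(-145) + I*√46/7 = 290 + I*√46/7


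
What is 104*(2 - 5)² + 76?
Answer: 1012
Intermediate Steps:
104*(2 - 5)² + 76 = 104*(-3)² + 76 = 104*9 + 76 = 936 + 76 = 1012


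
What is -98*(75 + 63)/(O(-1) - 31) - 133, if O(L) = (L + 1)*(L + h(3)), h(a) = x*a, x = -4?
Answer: 9401/31 ≈ 303.26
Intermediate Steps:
h(a) = -4*a
O(L) = (1 + L)*(-12 + L) (O(L) = (L + 1)*(L - 4*3) = (1 + L)*(L - 12) = (1 + L)*(-12 + L))
-98*(75 + 63)/(O(-1) - 31) - 133 = -98*(75 + 63)/((-12 + (-1)² - 11*(-1)) - 31) - 133 = -13524/((-12 + 1 + 11) - 31) - 133 = -13524/(0 - 31) - 133 = -13524/(-31) - 133 = -13524*(-1)/31 - 133 = -98*(-138/31) - 133 = 13524/31 - 133 = 9401/31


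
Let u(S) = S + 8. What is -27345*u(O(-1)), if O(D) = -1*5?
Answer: -82035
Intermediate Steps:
O(D) = -5
u(S) = 8 + S
-27345*u(O(-1)) = -27345*(8 - 5) = -27345*3 = -82035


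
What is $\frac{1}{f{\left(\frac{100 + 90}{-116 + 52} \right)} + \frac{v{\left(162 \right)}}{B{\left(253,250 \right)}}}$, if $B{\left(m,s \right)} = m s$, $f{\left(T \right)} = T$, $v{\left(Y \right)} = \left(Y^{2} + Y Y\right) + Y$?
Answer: $- \frac{40480}{86479} \approx -0.46809$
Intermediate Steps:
$v{\left(Y \right)} = Y + 2 Y^{2}$ ($v{\left(Y \right)} = \left(Y^{2} + Y^{2}\right) + Y = 2 Y^{2} + Y = Y + 2 Y^{2}$)
$\frac{1}{f{\left(\frac{100 + 90}{-116 + 52} \right)} + \frac{v{\left(162 \right)}}{B{\left(253,250 \right)}}} = \frac{1}{\frac{100 + 90}{-116 + 52} + \frac{162 \left(1 + 2 \cdot 162\right)}{253 \cdot 250}} = \frac{1}{\frac{190}{-64} + \frac{162 \left(1 + 324\right)}{63250}} = \frac{1}{190 \left(- \frac{1}{64}\right) + 162 \cdot 325 \cdot \frac{1}{63250}} = \frac{1}{- \frac{95}{32} + 52650 \cdot \frac{1}{63250}} = \frac{1}{- \frac{95}{32} + \frac{1053}{1265}} = \frac{1}{- \frac{86479}{40480}} = - \frac{40480}{86479}$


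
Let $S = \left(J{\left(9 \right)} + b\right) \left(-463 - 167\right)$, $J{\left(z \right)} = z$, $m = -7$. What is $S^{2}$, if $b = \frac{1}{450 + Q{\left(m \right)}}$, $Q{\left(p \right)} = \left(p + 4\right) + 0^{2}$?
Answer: $\frac{714092601600}{22201} \approx 3.2165 \cdot 10^{7}$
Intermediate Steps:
$Q{\left(p \right)} = 4 + p$ ($Q{\left(p \right)} = \left(4 + p\right) + 0 = 4 + p$)
$b = \frac{1}{447}$ ($b = \frac{1}{450 + \left(4 - 7\right)} = \frac{1}{450 - 3} = \frac{1}{447} \approx 0.0022371$)
$S = - \frac{845040}{149}$ ($S = \left(9 + \frac{1}{447}\right) \left(-463 - 167\right) = \frac{4024}{447} \left(-630\right) = - \frac{845040}{149} \approx -5671.4$)
$S^{2} = \left(- \frac{845040}{149}\right)^{2} = \frac{714092601600}{22201}$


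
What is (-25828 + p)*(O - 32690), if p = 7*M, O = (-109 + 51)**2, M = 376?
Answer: 680245896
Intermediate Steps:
O = 3364 (O = (-58)**2 = 3364)
p = 2632 (p = 7*376 = 2632)
(-25828 + p)*(O - 32690) = (-25828 + 2632)*(3364 - 32690) = -23196*(-29326) = 680245896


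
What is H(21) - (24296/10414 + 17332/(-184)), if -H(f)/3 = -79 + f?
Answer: 63679951/239522 ≈ 265.86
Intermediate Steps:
H(f) = 237 - 3*f (H(f) = -3*(-79 + f) = 237 - 3*f)
H(21) - (24296/10414 + 17332/(-184)) = (237 - 3*21) - (24296/10414 + 17332/(-184)) = (237 - 63) - (24296*(1/10414) + 17332*(-1/184)) = 174 - (12148/5207 - 4333/46) = 174 - 1*(-22003123/239522) = 174 + 22003123/239522 = 63679951/239522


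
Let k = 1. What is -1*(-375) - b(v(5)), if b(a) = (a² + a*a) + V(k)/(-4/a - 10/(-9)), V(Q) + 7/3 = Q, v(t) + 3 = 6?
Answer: 351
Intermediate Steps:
v(t) = 3 (v(t) = -3 + 6 = 3)
V(Q) = -7/3 + Q
b(a) = 2*a² - 4/(3*(10/9 - 4/a)) (b(a) = (a² + a*a) + (-7/3 + 1)/(-4/a - 10/(-9)) = (a² + a²) - 4/(3*(-4/a - 10*(-⅑))) = 2*a² - 4/(3*(-4/a + 10/9)) = 2*a² - 4/(3*(10/9 - 4/a)))
-1*(-375) - b(v(5)) = -1*(-375) - 2*3*(-3 - 18*3 + 5*3²)/(-18 + 5*3) = 375 - 2*3*(-3 - 54 + 5*9)/(-18 + 15) = 375 - 2*3*(-3 - 54 + 45)/(-3) = 375 - 2*3*(-1)*(-12)/3 = 375 - 1*24 = 375 - 24 = 351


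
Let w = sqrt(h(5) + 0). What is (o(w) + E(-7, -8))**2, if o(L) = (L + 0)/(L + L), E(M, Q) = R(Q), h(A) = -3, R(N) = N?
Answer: 225/4 ≈ 56.250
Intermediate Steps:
w = I*sqrt(3) (w = sqrt(-3 + 0) = sqrt(-3) = I*sqrt(3) ≈ 1.732*I)
E(M, Q) = Q
o(L) = 1/2 (o(L) = L/((2*L)) = L*(1/(2*L)) = 1/2)
(o(w) + E(-7, -8))**2 = (1/2 - 8)**2 = (-15/2)**2 = 225/4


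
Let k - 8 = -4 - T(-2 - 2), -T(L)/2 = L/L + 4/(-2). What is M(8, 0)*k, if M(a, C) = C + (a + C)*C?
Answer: 0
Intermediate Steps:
T(L) = 2 (T(L) = -2*(L/L + 4/(-2)) = -2*(1 + 4*(-½)) = -2*(1 - 2) = -2*(-1) = 2)
k = 2 (k = 8 + (-4 - 1*2) = 8 + (-4 - 2) = 8 - 6 = 2)
M(a, C) = C + C*(C + a) (M(a, C) = C + (C + a)*C = C + C*(C + a))
M(8, 0)*k = (0*(1 + 0 + 8))*2 = (0*9)*2 = 0*2 = 0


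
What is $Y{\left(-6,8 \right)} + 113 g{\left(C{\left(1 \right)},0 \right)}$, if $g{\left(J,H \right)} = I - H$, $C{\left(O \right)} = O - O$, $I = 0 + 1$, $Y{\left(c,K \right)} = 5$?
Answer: $118$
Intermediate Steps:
$I = 1$
$C{\left(O \right)} = 0$
$g{\left(J,H \right)} = 1 - H$
$Y{\left(-6,8 \right)} + 113 g{\left(C{\left(1 \right)},0 \right)} = 5 + 113 \left(1 - 0\right) = 5 + 113 \left(1 + 0\right) = 5 + 113 \cdot 1 = 5 + 113 = 118$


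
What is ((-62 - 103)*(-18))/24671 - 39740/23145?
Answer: -182336978/114202059 ≈ -1.5966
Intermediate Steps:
((-62 - 103)*(-18))/24671 - 39740/23145 = -165*(-18)*(1/24671) - 39740*1/23145 = 2970*(1/24671) - 7948/4629 = 2970/24671 - 7948/4629 = -182336978/114202059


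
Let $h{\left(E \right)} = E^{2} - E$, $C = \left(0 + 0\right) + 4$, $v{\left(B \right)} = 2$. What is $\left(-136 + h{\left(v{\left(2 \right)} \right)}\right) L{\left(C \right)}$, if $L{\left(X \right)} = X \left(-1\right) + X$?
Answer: $0$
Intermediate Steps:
$C = 4$ ($C = 0 + 4 = 4$)
$L{\left(X \right)} = 0$ ($L{\left(X \right)} = - X + X = 0$)
$\left(-136 + h{\left(v{\left(2 \right)} \right)}\right) L{\left(C \right)} = \left(-136 + 2 \left(-1 + 2\right)\right) 0 = \left(-136 + 2 \cdot 1\right) 0 = \left(-136 + 2\right) 0 = \left(-134\right) 0 = 0$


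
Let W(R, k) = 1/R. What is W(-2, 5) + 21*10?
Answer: 419/2 ≈ 209.50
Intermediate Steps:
W(-2, 5) + 21*10 = 1/(-2) + 21*10 = -½ + 210 = 419/2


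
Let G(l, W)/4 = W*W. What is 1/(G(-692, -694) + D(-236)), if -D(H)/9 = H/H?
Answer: 1/1926535 ≈ 5.1907e-7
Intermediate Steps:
D(H) = -9 (D(H) = -9*H/H = -9*1 = -9)
G(l, W) = 4*W**2 (G(l, W) = 4*(W*W) = 4*W**2)
1/(G(-692, -694) + D(-236)) = 1/(4*(-694)**2 - 9) = 1/(4*481636 - 9) = 1/(1926544 - 9) = 1/1926535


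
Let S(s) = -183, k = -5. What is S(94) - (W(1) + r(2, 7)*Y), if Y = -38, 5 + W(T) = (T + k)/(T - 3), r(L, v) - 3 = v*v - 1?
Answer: 1758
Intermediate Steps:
r(L, v) = 2 + v**2 (r(L, v) = 3 + (v*v - 1) = 3 + (v**2 - 1) = 3 + (-1 + v**2) = 2 + v**2)
W(T) = -5 + (-5 + T)/(-3 + T) (W(T) = -5 + (T - 5)/(T - 3) = -5 + (-5 + T)/(-3 + T))
S(94) - (W(1) + r(2, 7)*Y) = -183 - (2*(5 - 2*1)/(-3 + 1) + (2 + 7**2)*(-38)) = -183 - (2*(5 - 2)/(-2) + (2 + 49)*(-38)) = -183 - (2*(-1/2)*3 + 51*(-38)) = -183 - (-3 - 1938) = -183 - 1*(-1941) = -183 + 1941 = 1758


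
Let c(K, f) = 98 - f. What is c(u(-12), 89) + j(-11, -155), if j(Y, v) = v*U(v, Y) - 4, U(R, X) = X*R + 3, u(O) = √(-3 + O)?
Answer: -264735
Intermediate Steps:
U(R, X) = 3 + R*X (U(R, X) = R*X + 3 = 3 + R*X)
j(Y, v) = -4 + v*(3 + Y*v) (j(Y, v) = v*(3 + v*Y) - 4 = v*(3 + Y*v) - 4 = -4 + v*(3 + Y*v))
c(u(-12), 89) + j(-11, -155) = (98 - 1*89) + (-4 - 155*(3 - 11*(-155))) = (98 - 89) + (-4 - 155*(3 + 1705)) = 9 + (-4 - 155*1708) = 9 + (-4 - 264740) = 9 - 264744 = -264735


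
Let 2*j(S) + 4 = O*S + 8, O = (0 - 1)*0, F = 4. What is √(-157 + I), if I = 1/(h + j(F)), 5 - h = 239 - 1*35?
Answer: I*√6093210/197 ≈ 12.53*I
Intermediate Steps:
O = 0 (O = -1*0 = 0)
j(S) = 2 (j(S) = -2 + (0*S + 8)/2 = -2 + (0 + 8)/2 = -2 + (½)*8 = -2 + 4 = 2)
h = -199 (h = 5 - (239 - 1*35) = 5 - (239 - 35) = 5 - 1*204 = 5 - 204 = -199)
I = -1/197 (I = 1/(-199 + 2) = 1/(-197) = -1/197 ≈ -0.0050761)
√(-157 + I) = √(-157 - 1/197) = √(-30930/197) = I*√6093210/197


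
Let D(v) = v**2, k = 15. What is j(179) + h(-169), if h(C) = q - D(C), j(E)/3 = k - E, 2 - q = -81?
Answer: -28970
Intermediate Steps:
q = 83 (q = 2 - 1*(-81) = 2 + 81 = 83)
j(E) = 45 - 3*E (j(E) = 3*(15 - E) = 45 - 3*E)
h(C) = 83 - C**2
j(179) + h(-169) = (45 - 3*179) + (83 - 1*(-169)**2) = (45 - 537) + (83 - 1*28561) = -492 + (83 - 28561) = -492 - 28478 = -28970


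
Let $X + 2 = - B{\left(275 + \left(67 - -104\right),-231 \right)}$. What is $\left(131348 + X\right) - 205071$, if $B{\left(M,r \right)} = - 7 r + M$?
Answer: $-75788$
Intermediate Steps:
$B{\left(M,r \right)} = M - 7 r$
$X = -2065$ ($X = -2 - \left(\left(275 + \left(67 - -104\right)\right) - -1617\right) = -2 - \left(\left(275 + \left(67 + 104\right)\right) + 1617\right) = -2 - \left(\left(275 + 171\right) + 1617\right) = -2 - \left(446 + 1617\right) = -2 - 2063 = -2065$)
$\left(131348 + X\right) - 205071 = \left(131348 - 2065\right) - 205071 = 129283 - 205071 = -75788$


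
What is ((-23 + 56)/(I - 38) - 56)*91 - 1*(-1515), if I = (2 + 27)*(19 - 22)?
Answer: -450628/125 ≈ -3605.0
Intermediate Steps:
I = -87 (I = 29*(-3) = -87)
((-23 + 56)/(I - 38) - 56)*91 - 1*(-1515) = ((-23 + 56)/(-87 - 38) - 56)*91 - 1*(-1515) = (33/(-125) - 56)*91 + 1515 = (33*(-1/125) - 56)*91 + 1515 = (-33/125 - 56)*91 + 1515 = -7033/125*91 + 1515 = -640003/125 + 1515 = -450628/125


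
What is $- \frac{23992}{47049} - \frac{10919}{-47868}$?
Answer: $- \frac{211573675}{750713844} \approx -0.28183$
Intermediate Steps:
$- \frac{23992}{47049} - \frac{10919}{-47868} = \left(-23992\right) \frac{1}{47049} - - \frac{10919}{47868} = - \frac{23992}{47049} + \frac{10919}{47868} = - \frac{211573675}{750713844}$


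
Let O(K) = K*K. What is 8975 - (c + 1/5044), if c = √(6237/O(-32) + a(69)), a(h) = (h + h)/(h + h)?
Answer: 45269899/5044 - √7261/32 ≈ 8972.3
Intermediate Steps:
O(K) = K²
a(h) = 1 (a(h) = (2*h)/((2*h)) = (2*h)*(1/(2*h)) = 1)
c = √7261/32 (c = √(6237/((-32)²) + 1) = √(6237/1024 + 1) = √(7261/1024) = √7261/32 ≈ 2.6629)
8975 - (c + 1/5044) = 8975 - (√7261/32 + 1/5044) = 8975 - (1/5044 + √7261/32) = 8975 + (-1/5044 - √7261/32) = 45269899/5044 - √7261/32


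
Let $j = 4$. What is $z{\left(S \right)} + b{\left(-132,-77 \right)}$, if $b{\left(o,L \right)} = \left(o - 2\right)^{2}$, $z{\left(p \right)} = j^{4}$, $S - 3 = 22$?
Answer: $18212$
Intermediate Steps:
$S = 25$ ($S = 3 + 22 = 25$)
$z{\left(p \right)} = 256$ ($z{\left(p \right)} = 4^{4} = 256$)
$b{\left(o,L \right)} = \left(-2 + o\right)^{2}$
$z{\left(S \right)} + b{\left(-132,-77 \right)} = 256 + \left(-2 - 132\right)^{2} = 256 + \left(-134\right)^{2} = 256 + 17956 = 18212$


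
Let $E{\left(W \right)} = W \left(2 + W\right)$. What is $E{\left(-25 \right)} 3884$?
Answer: $2233300$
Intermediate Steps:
$E{\left(-25 \right)} 3884 = - 25 \left(2 - 25\right) 3884 = \left(-25\right) \left(-23\right) 3884 = 575 \cdot 3884 = 2233300$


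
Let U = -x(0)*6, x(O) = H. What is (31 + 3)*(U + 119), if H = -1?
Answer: 4250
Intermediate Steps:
x(O) = -1
U = 6 (U = -1*(-1)*6 = 1*6 = 6)
(31 + 3)*(U + 119) = (31 + 3)*(6 + 119) = 34*125 = 4250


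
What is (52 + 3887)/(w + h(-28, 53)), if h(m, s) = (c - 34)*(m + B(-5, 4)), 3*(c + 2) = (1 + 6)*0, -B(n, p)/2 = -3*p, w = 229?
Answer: 3939/373 ≈ 10.560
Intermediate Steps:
B(n, p) = 6*p (B(n, p) = -(-6)*p = 6*p)
c = -2 (c = -2 + ((1 + 6)*0)/3 = -2 + (7*0)/3 = -2 + (⅓)*0 = -2 + 0 = -2)
h(m, s) = -864 - 36*m (h(m, s) = (-2 - 34)*(m + 6*4) = -36*(m + 24) = -36*(24 + m) = -864 - 36*m)
(52 + 3887)/(w + h(-28, 53)) = (52 + 3887)/(229 + (-864 - 36*(-28))) = 3939/(229 + (-864 + 1008)) = 3939/(229 + 144) = 3939/373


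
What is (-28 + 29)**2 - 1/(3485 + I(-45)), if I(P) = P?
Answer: 3439/3440 ≈ 0.99971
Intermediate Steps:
(-28 + 29)**2 - 1/(3485 + I(-45)) = (-28 + 29)**2 - 1/(3485 - 45) = 1**2 - 1/3440 = 1 - 1*1/3440 = 1 - 1/3440 = 3439/3440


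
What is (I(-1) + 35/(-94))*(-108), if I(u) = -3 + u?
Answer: 22194/47 ≈ 472.21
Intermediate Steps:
(I(-1) + 35/(-94))*(-108) = ((-3 - 1) + 35/(-94))*(-108) = (-4 + 35*(-1/94))*(-108) = (-4 - 35/94)*(-108) = -411/94*(-108) = 22194/47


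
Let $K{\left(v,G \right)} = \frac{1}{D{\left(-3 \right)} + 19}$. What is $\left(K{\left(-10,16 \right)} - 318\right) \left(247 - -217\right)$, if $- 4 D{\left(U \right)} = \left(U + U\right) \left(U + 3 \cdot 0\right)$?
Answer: $-147520$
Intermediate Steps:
$D{\left(U \right)} = - \frac{U^{2}}{2}$ ($D{\left(U \right)} = - \frac{\left(U + U\right) \left(U + 3 \cdot 0\right)}{4} = - \frac{2 U \left(U + 0\right)}{4} = - \frac{2 U U}{4} = - \frac{2 U^{2}}{4} = - \frac{U^{2}}{2}$)
$K{\left(v,G \right)} = \frac{2}{29}$ ($K{\left(v,G \right)} = \frac{1}{- \frac{\left(-3\right)^{2}}{2} + 19} = \frac{1}{\left(- \frac{1}{2}\right) 9 + 19} = \frac{1}{- \frac{9}{2} + 19} = \frac{1}{\frac{29}{2}} = \frac{2}{29}$)
$\left(K{\left(-10,16 \right)} - 318\right) \left(247 - -217\right) = \left(\frac{2}{29} - 318\right) \left(247 - -217\right) = - \frac{9220 \left(247 + 217\right)}{29} = \left(- \frac{9220}{29}\right) 464 = -147520$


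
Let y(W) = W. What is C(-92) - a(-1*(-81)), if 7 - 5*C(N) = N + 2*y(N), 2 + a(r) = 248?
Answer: -947/5 ≈ -189.40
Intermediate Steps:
a(r) = 246 (a(r) = -2 + 248 = 246)
C(N) = 7/5 - 3*N/5 (C(N) = 7/5 - (N + 2*N)/5 = 7/5 - 3*N/5)
C(-92) - a(-1*(-81)) = (7/5 - ⅗*(-92)) - 1*246 = (7/5 + 276/5) - 246 = 283/5 - 246 = -947/5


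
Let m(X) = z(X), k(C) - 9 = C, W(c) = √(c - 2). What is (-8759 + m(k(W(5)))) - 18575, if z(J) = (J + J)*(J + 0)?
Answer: -27166 + 36*√3 ≈ -27104.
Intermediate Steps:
W(c) = √(-2 + c)
k(C) = 9 + C
z(J) = 2*J² (z(J) = (2*J)*J = 2*J²)
m(X) = 2*X²
(-8759 + m(k(W(5)))) - 18575 = (-8759 + 2*(9 + √(-2 + 5))²) - 18575 = (-8759 + 2*(9 + √3)²) - 18575 = -27334 + 2*(9 + √3)²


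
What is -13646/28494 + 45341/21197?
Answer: 501346096/301993659 ≈ 1.6601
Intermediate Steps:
-13646/28494 + 45341/21197 = -13646*1/28494 + 45341*(1/21197) = -6823/14247 + 45341/21197 = 501346096/301993659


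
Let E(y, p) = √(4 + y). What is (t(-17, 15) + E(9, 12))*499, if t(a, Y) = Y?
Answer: 7485 + 499*√13 ≈ 9284.2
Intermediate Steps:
(t(-17, 15) + E(9, 12))*499 = (15 + √(4 + 9))*499 = (15 + √13)*499 = 7485 + 499*√13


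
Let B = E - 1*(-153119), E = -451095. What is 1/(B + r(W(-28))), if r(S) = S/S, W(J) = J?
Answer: -1/297975 ≈ -3.3560e-6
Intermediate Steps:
r(S) = 1
B = -297976 (B = -451095 - 1*(-153119) = -451095 + 153119 = -297976)
1/(B + r(W(-28))) = 1/(-297976 + 1) = 1/(-297975) = -1/297975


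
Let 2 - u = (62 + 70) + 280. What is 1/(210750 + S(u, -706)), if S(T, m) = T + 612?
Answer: 1/210952 ≈ 4.7404e-6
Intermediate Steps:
u = -410 (u = 2 - ((62 + 70) + 280) = 2 - (132 + 280) = 2 - 1*412 = 2 - 412 = -410)
S(T, m) = 612 + T
1/(210750 + S(u, -706)) = 1/(210750 + (612 - 410)) = 1/(210750 + 202) = 1/210952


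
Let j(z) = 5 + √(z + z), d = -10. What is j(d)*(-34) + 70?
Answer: -100 - 68*I*√5 ≈ -100.0 - 152.05*I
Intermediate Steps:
j(z) = 5 + √2*√z (j(z) = 5 + √(2*z) = 5 + √2*√z)
j(d)*(-34) + 70 = (5 + √2*√(-10))*(-34) + 70 = (5 + √2*(I*√10))*(-34) + 70 = (5 + 2*I*√5)*(-34) + 70 = (-170 - 68*I*√5) + 70 = -100 - 68*I*√5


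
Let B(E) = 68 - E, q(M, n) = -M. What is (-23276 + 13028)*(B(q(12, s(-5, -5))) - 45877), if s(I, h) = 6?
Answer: 469327656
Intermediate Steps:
(-23276 + 13028)*(B(q(12, s(-5, -5))) - 45877) = (-23276 + 13028)*((68 - (-1)*12) - 45877) = -10248*((68 - 1*(-12)) - 45877) = -10248*((68 + 12) - 45877) = -10248*(80 - 45877) = -10248*(-45797) = 469327656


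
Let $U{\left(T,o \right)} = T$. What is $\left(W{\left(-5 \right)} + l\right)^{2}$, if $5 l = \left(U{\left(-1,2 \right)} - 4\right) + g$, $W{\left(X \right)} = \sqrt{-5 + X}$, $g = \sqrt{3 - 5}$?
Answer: $\frac{\left(-5 + i \sqrt{2} + 5 i \sqrt{10}\right)^{2}}{25} \approx -10.869 - 6.8902 i$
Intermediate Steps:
$g = i \sqrt{2}$ ($g = \sqrt{-2} = i \sqrt{2} \approx 1.4142 i$)
$l = -1 + \frac{i \sqrt{2}}{5}$ ($l = \frac{\left(-1 - 4\right) + i \sqrt{2}}{5} = \frac{-5 + i \sqrt{2}}{5} = -1 + \frac{i \sqrt{2}}{5} \approx -1.0 + 0.28284 i$)
$\left(W{\left(-5 \right)} + l\right)^{2} = \left(\sqrt{-5 - 5} - \left(1 - \frac{i \sqrt{2}}{5}\right)\right)^{2} = \left(\sqrt{-10} - \left(1 - \frac{i \sqrt{2}}{5}\right)\right)^{2} = \left(i \sqrt{10} - \left(1 - \frac{i \sqrt{2}}{5}\right)\right)^{2} = \left(-1 + i \sqrt{10} + \frac{i \sqrt{2}}{5}\right)^{2}$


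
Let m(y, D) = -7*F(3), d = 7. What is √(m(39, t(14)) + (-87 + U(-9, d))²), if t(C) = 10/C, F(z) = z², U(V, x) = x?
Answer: √6337 ≈ 79.605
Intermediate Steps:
m(y, D) = -63 (m(y, D) = -7*3² = -7*9 = -63)
√(m(39, t(14)) + (-87 + U(-9, d))²) = √(-63 + (-87 + 7)²) = √(-63 + (-80)²) = √(-63 + 6400) = √6337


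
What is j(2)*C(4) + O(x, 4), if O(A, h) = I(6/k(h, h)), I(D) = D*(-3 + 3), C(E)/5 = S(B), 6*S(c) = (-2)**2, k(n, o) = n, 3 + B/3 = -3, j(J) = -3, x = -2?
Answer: -10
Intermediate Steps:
B = -18 (B = -9 + 3*(-3) = -9 - 9 = -18)
S(c) = 2/3 (S(c) = (1/6)*(-2)**2 = (1/6)*4 = 2/3)
C(E) = 10/3 (C(E) = 5*(2/3) = 10/3)
I(D) = 0 (I(D) = D*0 = 0)
O(A, h) = 0
j(2)*C(4) + O(x, 4) = -3*10/3 + 0 = -10 + 0 = -10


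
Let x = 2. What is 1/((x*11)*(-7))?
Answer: -1/154 ≈ -0.0064935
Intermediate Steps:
1/((x*11)*(-7)) = 1/((2*11)*(-7)) = 1/(22*(-7)) = 1/(-154) = -1/154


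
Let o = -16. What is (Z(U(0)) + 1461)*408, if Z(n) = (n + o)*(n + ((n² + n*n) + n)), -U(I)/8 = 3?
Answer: -17421192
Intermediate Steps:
U(I) = -24 (U(I) = -8*3 = -24)
Z(n) = (-16 + n)*(2*n + 2*n²) (Z(n) = (n - 16)*(n + ((n² + n*n) + n)) = (-16 + n)*(n + ((n² + n²) + n)) = (-16 + n)*(n + (2*n² + n)) = (-16 + n)*(n + (n + 2*n²)) = (-16 + n)*(2*n + 2*n²))
(Z(U(0)) + 1461)*408 = (2*(-24)*(-16 + (-24)² - 15*(-24)) + 1461)*408 = (2*(-24)*(-16 + 576 + 360) + 1461)*408 = (2*(-24)*920 + 1461)*408 = (-44160 + 1461)*408 = -42699*408 = -17421192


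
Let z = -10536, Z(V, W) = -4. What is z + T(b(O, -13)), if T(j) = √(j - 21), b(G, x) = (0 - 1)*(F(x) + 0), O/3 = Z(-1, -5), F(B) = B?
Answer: -10536 + 2*I*√2 ≈ -10536.0 + 2.8284*I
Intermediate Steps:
O = -12 (O = 3*(-4) = -12)
b(G, x) = -x (b(G, x) = (0 - 1)*(x + 0) = -x)
T(j) = √(-21 + j)
z + T(b(O, -13)) = -10536 + √(-21 - 1*(-13)) = -10536 + √(-21 + 13) = -10536 + √(-8) = -10536 + 2*I*√2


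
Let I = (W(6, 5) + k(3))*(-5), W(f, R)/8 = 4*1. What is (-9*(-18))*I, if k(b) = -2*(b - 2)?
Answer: -24300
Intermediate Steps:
W(f, R) = 32 (W(f, R) = 8*(4*1) = 8*4 = 32)
k(b) = 4 - 2*b (k(b) = -2*(-2 + b) = 4 - 2*b)
I = -150 (I = (32 + (4 - 2*3))*(-5) = (32 + (4 - 6))*(-5) = (32 - 2)*(-5) = 30*(-5) = -150)
(-9*(-18))*I = -9*(-18)*(-150) = 162*(-150) = -24300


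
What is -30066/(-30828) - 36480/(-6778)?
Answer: 110699399/17412682 ≈ 6.3574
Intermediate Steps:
-30066/(-30828) - 36480/(-6778) = -30066*(-1/30828) - 36480*(-1/6778) = 5011/5138 + 18240/3389 = 110699399/17412682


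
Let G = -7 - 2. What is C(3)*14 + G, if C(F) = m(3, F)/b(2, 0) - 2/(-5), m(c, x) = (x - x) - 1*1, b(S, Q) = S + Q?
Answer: -52/5 ≈ -10.400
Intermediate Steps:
b(S, Q) = Q + S
m(c, x) = -1 (m(c, x) = 0 - 1 = -1)
G = -9
C(F) = -⅒ (C(F) = -1/(0 + 2) - 2/(-5) = -1/2 - 2*(-⅕) = -1*½ + ⅖ = -½ + ⅖ = -⅒)
C(3)*14 + G = -⅒*14 - 9 = -7/5 - 9 = -52/5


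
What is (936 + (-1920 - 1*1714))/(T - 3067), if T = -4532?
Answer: 2698/7599 ≈ 0.35505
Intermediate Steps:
(936 + (-1920 - 1*1714))/(T - 3067) = (936 + (-1920 - 1*1714))/(-4532 - 3067) = (936 + (-1920 - 1714))/(-7599) = (936 - 3634)*(-1/7599) = -2698*(-1/7599) = 2698/7599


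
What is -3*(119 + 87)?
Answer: -618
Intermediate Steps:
-3*(119 + 87) = -3*206 = -618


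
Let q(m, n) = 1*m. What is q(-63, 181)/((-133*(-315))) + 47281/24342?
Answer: 31417523/16187430 ≈ 1.9409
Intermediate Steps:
q(m, n) = m
q(-63, 181)/((-133*(-315))) + 47281/24342 = -63/((-133*(-315))) + 47281/24342 = -63/41895 + 47281*(1/24342) = -63*1/41895 + 47281/24342 = -1/665 + 47281/24342 = 31417523/16187430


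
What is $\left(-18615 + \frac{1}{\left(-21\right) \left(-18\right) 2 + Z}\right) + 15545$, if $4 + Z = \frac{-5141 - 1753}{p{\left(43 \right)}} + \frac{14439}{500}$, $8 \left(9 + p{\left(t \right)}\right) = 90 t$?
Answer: $- \frac{248211325530}{80850629} \approx -3070.0$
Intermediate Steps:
$p{\left(t \right)} = -9 + \frac{45 t}{4}$ ($p{\left(t \right)} = -9 + \frac{90 t}{8} = -9 + \frac{45 t}{4}$)
$Z = \frac{1092629}{105500}$ ($Z = -4 + \left(\frac{-5141 - 1753}{-9 + \frac{45}{4} \cdot 43} + \frac{14439}{500}\right) = -4 + \left(- \frac{6894}{-9 + \frac{1935}{4}} + 14439 \cdot \frac{1}{500}\right) = -4 + \left(- \frac{6894}{\frac{1899}{4}} + \frac{14439}{500}\right) = -4 + \left(\left(-6894\right) \frac{4}{1899} + \frac{14439}{500}\right) = -4 + \left(- \frac{3064}{211} + \frac{14439}{500}\right) = -4 + \frac{1514629}{105500} = \frac{1092629}{105500} \approx 10.357$)
$\left(-18615 + \frac{1}{\left(-21\right) \left(-18\right) 2 + Z}\right) + 15545 = \left(-18615 + \frac{1}{\left(-21\right) \left(-18\right) 2 + \frac{1092629}{105500}}\right) + 15545 = \left(-18615 + \frac{1}{378 \cdot 2 + \frac{1092629}{105500}}\right) + 15545 = \left(-18615 + \frac{1}{756 + \frac{1092629}{105500}}\right) + 15545 = \left(-18615 + \frac{1}{\frac{80850629}{105500}}\right) + 15545 = \left(-18615 + \frac{105500}{80850629}\right) + 15545 = - \frac{1505034353335}{80850629} + 15545 = - \frac{248211325530}{80850629}$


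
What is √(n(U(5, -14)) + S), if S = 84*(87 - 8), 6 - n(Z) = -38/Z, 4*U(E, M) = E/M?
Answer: √155410/5 ≈ 78.844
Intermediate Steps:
U(E, M) = E/(4*M) (U(E, M) = (E/M)/4 = E/(4*M))
n(Z) = 6 + 38/Z (n(Z) = 6 - (-38)/Z = 6 + 38/Z)
S = 6636 (S = 84*79 = 6636)
√(n(U(5, -14)) + S) = √((6 + 38/(((¼)*5/(-14)))) + 6636) = √((6 + 38/(((¼)*5*(-1/14)))) + 6636) = √((6 + 38/(-5/56)) + 6636) = √((6 + 38*(-56/5)) + 6636) = √((6 - 2128/5) + 6636) = √(-2098/5 + 6636) = √(31082/5) = √155410/5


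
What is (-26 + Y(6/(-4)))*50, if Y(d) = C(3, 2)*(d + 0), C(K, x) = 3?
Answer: -1525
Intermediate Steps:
Y(d) = 3*d (Y(d) = 3*(d + 0) = 3*d)
(-26 + Y(6/(-4)))*50 = (-26 + 3*(6/(-4)))*50 = (-26 + 3*(6*(-¼)))*50 = (-26 + 3*(-3/2))*50 = (-26 - 9/2)*50 = -61/2*50 = -1525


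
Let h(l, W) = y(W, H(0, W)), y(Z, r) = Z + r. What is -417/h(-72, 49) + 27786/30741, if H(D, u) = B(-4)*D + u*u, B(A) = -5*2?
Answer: 18418901/25105150 ≈ 0.73367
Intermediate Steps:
B(A) = -10
H(D, u) = u² - 10*D (H(D, u) = -10*D + u*u = -10*D + u² = u² - 10*D)
h(l, W) = W + W² (h(l, W) = W + (W² - 10*0) = W + (W² + 0) = W + W²)
-417/h(-72, 49) + 27786/30741 = -417*1/(49*(1 + 49)) + 27786/30741 = -417/(49*50) + 27786*(1/30741) = -417/2450 + 9262/10247 = 18418901/25105150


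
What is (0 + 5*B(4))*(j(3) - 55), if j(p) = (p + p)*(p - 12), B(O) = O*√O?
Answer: -4360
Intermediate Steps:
B(O) = O^(3/2)
j(p) = 2*p*(-12 + p) (j(p) = (2*p)*(-12 + p) = 2*p*(-12 + p))
(0 + 5*B(4))*(j(3) - 55) = (0 + 5*4^(3/2))*(2*3*(-12 + 3) - 55) = (0 + 5*8)*(2*3*(-9) - 55) = (0 + 40)*(-54 - 55) = 40*(-109) = -4360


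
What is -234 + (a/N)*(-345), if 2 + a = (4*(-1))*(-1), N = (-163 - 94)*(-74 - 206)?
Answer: -1683933/7196 ≈ -234.01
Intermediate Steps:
N = 71960 (N = -257*(-280) = 71960)
a = 2 (a = -2 + (4*(-1))*(-1) = -2 - 4*(-1) = -2 + 4 = 2)
-234 + (a/N)*(-345) = -234 + (2/71960)*(-345) = -234 + (2*(1/71960))*(-345) = -234 + (1/35980)*(-345) = -234 - 69/7196 = -1683933/7196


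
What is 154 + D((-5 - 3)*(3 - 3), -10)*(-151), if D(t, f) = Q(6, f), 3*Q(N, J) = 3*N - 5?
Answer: -1501/3 ≈ -500.33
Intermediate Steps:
Q(N, J) = -5/3 + N (Q(N, J) = (3*N - 5)/3 = (-5 + 3*N)/3 = -5/3 + N)
D(t, f) = 13/3 (D(t, f) = -5/3 + 6 = 13/3)
154 + D((-5 - 3)*(3 - 3), -10)*(-151) = 154 + (13/3)*(-151) = 154 - 1963/3 = -1501/3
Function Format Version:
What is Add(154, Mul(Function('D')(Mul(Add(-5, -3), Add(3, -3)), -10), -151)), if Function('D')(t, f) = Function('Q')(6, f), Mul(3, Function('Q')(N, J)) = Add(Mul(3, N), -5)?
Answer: Rational(-1501, 3) ≈ -500.33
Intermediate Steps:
Function('Q')(N, J) = Add(Rational(-5, 3), N) (Function('Q')(N, J) = Mul(Rational(1, 3), Add(Mul(3, N), -5)) = Mul(Rational(1, 3), Add(-5, Mul(3, N))) = Add(Rational(-5, 3), N))
Function('D')(t, f) = Rational(13, 3) (Function('D')(t, f) = Add(Rational(-5, 3), 6) = Rational(13, 3))
Add(154, Mul(Function('D')(Mul(Add(-5, -3), Add(3, -3)), -10), -151)) = Add(154, Mul(Rational(13, 3), -151)) = Add(154, Rational(-1963, 3)) = Rational(-1501, 3)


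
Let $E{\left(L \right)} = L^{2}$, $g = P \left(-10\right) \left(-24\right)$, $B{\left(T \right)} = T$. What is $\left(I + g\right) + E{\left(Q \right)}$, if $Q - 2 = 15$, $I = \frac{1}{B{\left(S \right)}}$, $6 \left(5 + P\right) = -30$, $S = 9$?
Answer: $- \frac{18998}{9} \approx -2110.9$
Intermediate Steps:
$P = -10$ ($P = -5 + \frac{1}{6} \left(-30\right) = -5 - 5 = -10$)
$I = \frac{1}{9} \approx 0.11111$
$Q = 17$ ($Q = 2 + 15 = 17$)
$g = -2400$ ($g = \left(-10\right) \left(-10\right) \left(-24\right) = 100 \left(-24\right) = -2400$)
$\left(I + g\right) + E{\left(Q \right)} = \left(\frac{1}{9} - 2400\right) + 17^{2} = - \frac{21599}{9} + 289 = - \frac{18998}{9}$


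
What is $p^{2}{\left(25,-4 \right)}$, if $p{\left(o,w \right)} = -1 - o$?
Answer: $676$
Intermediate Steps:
$p^{2}{\left(25,-4 \right)} = \left(-1 - 25\right)^{2} = \left(-26\right)^{2} = 676$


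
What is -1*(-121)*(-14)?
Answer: -1694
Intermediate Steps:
-1*(-121)*(-14) = 121*(-14) = -1694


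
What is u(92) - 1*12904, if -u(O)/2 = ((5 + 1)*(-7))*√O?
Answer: -12904 + 168*√23 ≈ -12098.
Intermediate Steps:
u(O) = 84*√O (u(O) = -2*(5 + 1)*(-7)*√O = -2*6*(-7)*√O = -(-84)*√O = 84*√O)
u(92) - 1*12904 = 84*√92 - 1*12904 = 84*(2*√23) - 12904 = 168*√23 - 12904 = -12904 + 168*√23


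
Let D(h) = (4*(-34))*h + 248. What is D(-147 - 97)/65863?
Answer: 4776/9409 ≈ 0.50760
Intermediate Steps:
D(h) = 248 - 136*h (D(h) = -136*h + 248 = 248 - 136*h)
D(-147 - 97)/65863 = (248 - 136*(-147 - 97))/65863 = (248 - 136*(-244))*(1/65863) = (248 + 33184)*(1/65863) = 33432*(1/65863) = 4776/9409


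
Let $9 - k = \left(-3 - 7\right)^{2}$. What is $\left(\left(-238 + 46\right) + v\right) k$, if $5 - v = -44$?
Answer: $13013$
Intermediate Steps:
$v = 49$ ($v = 5 - -44 = 5 + 44 = 49$)
$k = -91$ ($k = 9 - \left(-3 - 7\right)^{2} = 9 - \left(-10\right)^{2} = 9 - 100 = -91$)
$\left(\left(-238 + 46\right) + v\right) k = \left(\left(-238 + 46\right) + 49\right) \left(-91\right) = \left(-192 + 49\right) \left(-91\right) = \left(-143\right) \left(-91\right) = 13013$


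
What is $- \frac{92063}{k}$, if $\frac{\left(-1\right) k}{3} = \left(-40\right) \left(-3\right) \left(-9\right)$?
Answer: $- \frac{92063}{3240} \approx -28.414$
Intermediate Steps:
$k = 3240$ ($k = - 3 \left(-40\right) \left(-3\right) \left(-9\right) = - 3 \cdot 120 \left(-9\right) = \left(-3\right) \left(-1080\right) = 3240$)
$- \frac{92063}{k} = - \frac{92063}{3240}$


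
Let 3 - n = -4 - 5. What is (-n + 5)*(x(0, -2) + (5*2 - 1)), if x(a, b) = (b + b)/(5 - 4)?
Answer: -35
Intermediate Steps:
n = 12 (n = 3 - (-4 - 5) = 3 - 1*(-9) = 3 + 9 = 12)
x(a, b) = 2*b (x(a, b) = (2*b)/1 = (2*b)*1 = 2*b)
(-n + 5)*(x(0, -2) + (5*2 - 1)) = (-1*12 + 5)*(2*(-2) + (5*2 - 1)) = (-12 + 5)*(-4 + (10 - 1)) = -7*(-4 + 9) = -7*5 = -35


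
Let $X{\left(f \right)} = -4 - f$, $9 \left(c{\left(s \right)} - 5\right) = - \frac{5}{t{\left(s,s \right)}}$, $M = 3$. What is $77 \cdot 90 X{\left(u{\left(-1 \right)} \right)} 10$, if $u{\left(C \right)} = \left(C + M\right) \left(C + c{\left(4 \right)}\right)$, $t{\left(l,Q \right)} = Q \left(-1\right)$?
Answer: $-850850$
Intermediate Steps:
$t{\left(l,Q \right)} = - Q$
$c{\left(s \right)} = 5 + \frac{5}{9 s}$ ($c{\left(s \right)} = 5 + \frac{\left(-5\right) \frac{1}{\left(-1\right) s}}{9} = 5 + \frac{\left(-5\right) \left(- \frac{1}{s}\right)}{9} = 5 + \frac{5 \frac{1}{s}}{9} = 5 + \frac{5}{9 s}$)
$u{\left(C \right)} = \left(3 + C\right) \left(\frac{185}{36} + C\right)$ ($u{\left(C \right)} = \left(C + 3\right) \left(C + \left(5 + \frac{5}{9 \cdot 4}\right)\right) = \left(3 + C\right) \left(C + \left(5 + \frac{5}{9} \cdot \frac{1}{4}\right)\right) = \left(3 + C\right) \left(C + \left(5 + \frac{5}{36}\right)\right) = \left(3 + C\right) \left(C + \frac{185}{36}\right) = \left(3 + C\right) \left(\frac{185}{36} + C\right)$)
$77 \cdot 90 X{\left(u{\left(-1 \right)} \right)} 10 = 77 \cdot 90 \left(-4 - \left(\frac{185}{12} + \left(-1\right)^{2} + \frac{293}{36} \left(-1\right)\right)\right) 10 = 6930 \left(-4 - \left(\frac{185}{12} + 1 - \frac{293}{36}\right)\right) 10 = 6930 \left(-4 - \frac{149}{18}\right) 10 = 6930 \left(\left(- \frac{221}{18}\right) 10\right) = 6930 \left(- \frac{1105}{9}\right) = -850850$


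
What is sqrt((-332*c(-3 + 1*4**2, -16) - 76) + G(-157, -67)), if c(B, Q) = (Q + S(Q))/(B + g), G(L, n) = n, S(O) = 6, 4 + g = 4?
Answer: sqrt(18993)/13 ≈ 10.601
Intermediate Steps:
g = 0 (g = -4 + 4 = 0)
c(B, Q) = (6 + Q)/B (c(B, Q) = (Q + 6)/(B + 0) = (6 + Q)/B)
sqrt((-332*c(-3 + 1*4**2, -16) - 76) + G(-157, -67)) = sqrt((-332*(6 - 16)/(-3 + 1*4**2) - 76) - 67) = sqrt((-332*(-10)/(-3 + 1*16) - 76) - 67) = sqrt((-332*(-10)/(-3 + 16) - 76) - 67) = sqrt((-332*(-10)/13 - 76) - 67) = sqrt((-332*(-10/13) - 76) - 67) = sqrt((3320/13 - 76) - 67) = sqrt(2332/13 - 67) = sqrt(1461/13) = sqrt(18993)/13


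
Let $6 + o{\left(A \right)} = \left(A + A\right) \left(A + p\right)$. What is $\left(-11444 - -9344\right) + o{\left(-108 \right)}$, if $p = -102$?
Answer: $43254$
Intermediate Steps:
$o{\left(A \right)} = -6 + 2 A \left(-102 + A\right)$ ($o{\left(A \right)} = -6 + \left(A + A\right) \left(A - 102\right) = -6 + 2 A \left(-102 + A\right)$)
$\left(-11444 - -9344\right) + o{\left(-108 \right)} = \left(-11444 - -9344\right) - \left(-22026 - 23328\right) = \left(-11444 + 9344\right) + \left(-6 + 22032 + 2 \cdot 11664\right) = -2100 + \left(-6 + 22032 + 23328\right) = -2100 + 45354 = 43254$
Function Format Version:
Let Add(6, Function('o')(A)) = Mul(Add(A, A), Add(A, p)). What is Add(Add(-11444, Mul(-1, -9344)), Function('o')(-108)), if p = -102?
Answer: 43254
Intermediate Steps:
Function('o')(A) = Add(-6, Mul(2, A, Add(-102, A))) (Function('o')(A) = Add(-6, Mul(Add(A, A), Add(A, -102))) = Add(-6, Mul(Mul(2, A), Add(-102, A))) = Add(-6, Mul(2, A, Add(-102, A))))
Add(Add(-11444, Mul(-1, -9344)), Function('o')(-108)) = Add(Add(-11444, Mul(-1, -9344)), Add(-6, Mul(-204, -108), Mul(2, Pow(-108, 2)))) = Add(Add(-11444, 9344), Add(-6, 22032, Mul(2, 11664))) = Add(-2100, Add(-6, 22032, 23328)) = Add(-2100, 45354) = 43254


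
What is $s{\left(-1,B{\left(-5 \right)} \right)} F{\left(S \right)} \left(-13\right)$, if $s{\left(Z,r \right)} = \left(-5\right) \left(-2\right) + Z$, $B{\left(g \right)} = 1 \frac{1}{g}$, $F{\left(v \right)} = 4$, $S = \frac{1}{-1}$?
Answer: $-468$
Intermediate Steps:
$S = -1$
$B{\left(g \right)} = \frac{1}{g}$
$s{\left(Z,r \right)} = 10 + Z$
$s{\left(-1,B{\left(-5 \right)} \right)} F{\left(S \right)} \left(-13\right) = \left(10 - 1\right) 4 \left(-13\right) = 9 \cdot 4 \left(-13\right) = 36 \left(-13\right) = -468$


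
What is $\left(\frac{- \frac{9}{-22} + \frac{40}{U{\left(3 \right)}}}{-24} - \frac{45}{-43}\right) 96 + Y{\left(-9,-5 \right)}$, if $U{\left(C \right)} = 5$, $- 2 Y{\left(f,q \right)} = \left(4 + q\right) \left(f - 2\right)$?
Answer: $\frac{58017}{946} \approx 61.329$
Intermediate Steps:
$Y{\left(f,q \right)} = - \frac{\left(-2 + f\right) \left(4 + q\right)}{2}$ ($Y{\left(f,q \right)} = - \frac{\left(4 + q\right) \left(f - 2\right)}{2} = - \frac{\left(4 + q\right) \left(-2 + f\right)}{2} = - \frac{\left(-2 + f\right) \left(4 + q\right)}{2}$)
$\left(\frac{- \frac{9}{-22} + \frac{40}{U{\left(3 \right)}}}{-24} - \frac{45}{-43}\right) 96 + Y{\left(-9,-5 \right)} = \left(\frac{- \frac{9}{-22} + \frac{40}{5}}{-24} - \frac{45}{-43}\right) 96 - \left(-17 + \frac{45}{2}\right) = \left(\left(\left(-9\right) \left(- \frac{1}{22}\right) + 40 \cdot \frac{1}{5}\right) \left(- \frac{1}{24}\right) - - \frac{45}{43}\right) 96 + \left(4 - 5 + 18 - \frac{45}{2}\right) = \left(\left(\frac{9}{22} + 8\right) \left(- \frac{1}{24}\right) + \frac{45}{43}\right) 96 - \frac{11}{2} = \left(\frac{185}{22} \left(- \frac{1}{24}\right) + \frac{45}{43}\right) 96 - \frac{11}{2} = \left(- \frac{185}{528} + \frac{45}{43}\right) 96 - \frac{11}{2} = \frac{15805}{22704} \cdot 96 - \frac{11}{2} = \frac{31610}{473} - \frac{11}{2} = \frac{58017}{946}$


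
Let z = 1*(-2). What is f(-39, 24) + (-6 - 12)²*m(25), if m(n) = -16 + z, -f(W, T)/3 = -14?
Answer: -5790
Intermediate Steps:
z = -2
f(W, T) = 42 (f(W, T) = -3*(-14) = 42)
m(n) = -18 (m(n) = -16 - 2 = -18)
f(-39, 24) + (-6 - 12)²*m(25) = 42 + (-6 - 12)²*(-18) = 42 + (-18)²*(-18) = 42 + 324*(-18) = 42 - 5832 = -5790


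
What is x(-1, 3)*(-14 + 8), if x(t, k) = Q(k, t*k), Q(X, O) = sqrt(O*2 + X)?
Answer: -6*I*sqrt(3) ≈ -10.392*I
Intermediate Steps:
Q(X, O) = sqrt(X + 2*O) (Q(X, O) = sqrt(2*O + X) = sqrt(X + 2*O))
x(t, k) = sqrt(k + 2*k*t) (x(t, k) = sqrt(k + 2*(t*k)) = sqrt(k + 2*(k*t)) = sqrt(k + 2*k*t))
x(-1, 3)*(-14 + 8) = sqrt(3*(1 + 2*(-1)))*(-14 + 8) = sqrt(3*(1 - 2))*(-6) = sqrt(3*(-1))*(-6) = sqrt(-3)*(-6) = (I*sqrt(3))*(-6) = -6*I*sqrt(3)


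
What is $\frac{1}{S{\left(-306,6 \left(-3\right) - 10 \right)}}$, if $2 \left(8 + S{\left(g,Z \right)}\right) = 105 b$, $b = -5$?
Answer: $- \frac{2}{541} \approx -0.0036969$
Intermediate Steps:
$S{\left(g,Z \right)} = - \frac{541}{2}$ ($S{\left(g,Z \right)} = -8 + \frac{105 \left(-5\right)}{2} = -8 + \frac{1}{2} \left(-525\right) = -8 - \frac{525}{2} = - \frac{541}{2}$)
$\frac{1}{S{\left(-306,6 \left(-3\right) - 10 \right)}} = \frac{1}{- \frac{541}{2}} = - \frac{2}{541}$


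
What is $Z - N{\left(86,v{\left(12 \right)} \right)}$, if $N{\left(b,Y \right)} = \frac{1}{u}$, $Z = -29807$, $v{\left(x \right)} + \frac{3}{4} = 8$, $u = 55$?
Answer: $- \frac{1639386}{55} \approx -29807.0$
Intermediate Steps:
$v{\left(x \right)} = \frac{29}{4}$ ($v{\left(x \right)} = - \frac{3}{4} + 8 = \frac{29}{4}$)
$N{\left(b,Y \right)} = \frac{1}{55}$
$Z - N{\left(86,v{\left(12 \right)} \right)} = -29807 - \frac{1}{55} = - \frac{1639386}{55}$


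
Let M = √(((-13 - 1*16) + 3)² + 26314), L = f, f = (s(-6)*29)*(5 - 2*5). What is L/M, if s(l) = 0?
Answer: 0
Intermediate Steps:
f = 0 (f = (0*29)*(5 - 2*5) = 0*(5 - 10) = 0*(-5) = 0)
L = 0
M = √26990 (M = √(((-13 - 16) + 3)² + 26314) = √((-29 + 3)² + 26314) = √((-26)² + 26314) = √(676 + 26314) = √26990 ≈ 164.29)
L/M = 0/(√26990) = 0*(√26990/26990) = 0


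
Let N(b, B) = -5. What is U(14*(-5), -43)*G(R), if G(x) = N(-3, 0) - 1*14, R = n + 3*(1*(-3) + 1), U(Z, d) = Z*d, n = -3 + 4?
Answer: -57190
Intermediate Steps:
n = 1
R = -5 (R = 1 + 3*(1*(-3) + 1) = 1 + 3*(-3 + 1) = 1 + 3*(-2) = 1 - 6 = -5)
G(x) = -19 (G(x) = -5 - 1*14 = -5 - 14 = -19)
U(14*(-5), -43)*G(R) = ((14*(-5))*(-43))*(-19) = -70*(-43)*(-19) = 3010*(-19) = -57190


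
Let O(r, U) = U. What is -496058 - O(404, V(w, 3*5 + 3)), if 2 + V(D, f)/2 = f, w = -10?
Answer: -496090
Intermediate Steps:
V(D, f) = -4 + 2*f
-496058 - O(404, V(w, 3*5 + 3)) = -496058 - (-4 + 2*(3*5 + 3)) = -496058 - (-4 + 2*(15 + 3)) = -496058 - (-4 + 2*18) = -496058 - (-4 + 36) = -496058 - 1*32 = -496058 - 32 = -496090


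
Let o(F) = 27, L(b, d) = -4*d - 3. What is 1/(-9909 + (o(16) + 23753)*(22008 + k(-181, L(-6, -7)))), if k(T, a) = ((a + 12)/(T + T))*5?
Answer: 181/94722400261 ≈ 1.9108e-9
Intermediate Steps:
L(b, d) = -3 - 4*d
k(T, a) = 5*(12 + a)/(2*T) (k(T, a) = ((12 + a)/((2*T)))*5 = ((12 + a)*(1/(2*T)))*5 = ((12 + a)/(2*T))*5 = 5*(12 + a)/(2*T))
1/(-9909 + (o(16) + 23753)*(22008 + k(-181, L(-6, -7)))) = 1/(-9909 + (27 + 23753)*(22008 + (5/2)*(12 + (-3 - 4*(-7)))/(-181))) = 1/(-9909 + 23780*(22008 + (5/2)*(-1/181)*(12 + (-3 + 28)))) = 1/(-9909 + 23780*(22008 + (5/2)*(-1/181)*(12 + 25))) = 1/(-9909 + 23780*(22008 + (5/2)*(-1/181)*37)) = 1/(-9909 + 23780*(22008 - 185/362)) = 1/(-9909 + 23780*(7966711/362)) = 1/(-9909 + 94724193790/181) = 1/(94722400261/181) = 181/94722400261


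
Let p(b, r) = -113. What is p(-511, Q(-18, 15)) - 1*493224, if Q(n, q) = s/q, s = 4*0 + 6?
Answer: -493337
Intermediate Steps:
s = 6 (s = 0 + 6 = 6)
Q(n, q) = 6/q
p(-511, Q(-18, 15)) - 1*493224 = -113 - 1*493224 = -113 - 493224 = -493337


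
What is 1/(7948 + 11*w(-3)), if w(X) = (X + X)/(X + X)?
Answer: 1/7959 ≈ 0.00012564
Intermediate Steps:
w(X) = 1 (w(X) = (2*X)/((2*X)) = (2*X)*(1/(2*X)) = 1)
1/(7948 + 11*w(-3)) = 1/(7948 + 11*1) = 1/(7948 + 11) = 1/7959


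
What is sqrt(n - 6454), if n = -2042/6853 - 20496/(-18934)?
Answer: 12*I*sqrt(188625277772460221)/64877351 ≈ 80.332*I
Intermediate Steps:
n = 50897930/64877351 (n = -2042*1/6853 - 20496*(-1/18934) = -2042/6853 + 10248/9467 = 50897930/64877351 ≈ 0.78452)
sqrt(n - 6454) = sqrt(50897930/64877351 - 6454) = sqrt(-418667525424/64877351) = 12*I*sqrt(188625277772460221)/64877351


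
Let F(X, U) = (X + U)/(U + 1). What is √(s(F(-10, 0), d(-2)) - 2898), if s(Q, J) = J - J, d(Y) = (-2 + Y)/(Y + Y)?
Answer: 3*I*√322 ≈ 53.833*I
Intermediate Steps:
F(X, U) = (U + X)/(1 + U)
d(Y) = (-2 + Y)/(2*Y) (d(Y) = (-2 + Y)/((2*Y)) = (-2 + Y)*(1/(2*Y)) = (-2 + Y)/(2*Y))
s(Q, J) = 0
√(s(F(-10, 0), d(-2)) - 2898) = √(0 - 2898) = √(-2898) = 3*I*√322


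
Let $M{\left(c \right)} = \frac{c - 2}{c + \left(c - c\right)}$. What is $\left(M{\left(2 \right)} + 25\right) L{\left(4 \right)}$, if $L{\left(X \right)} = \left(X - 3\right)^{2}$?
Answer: $25$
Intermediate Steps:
$M{\left(c \right)} = \frac{-2 + c}{c}$ ($M{\left(c \right)} = \frac{-2 + c}{c + 0} = \frac{-2 + c}{c}$)
$L{\left(X \right)} = \left(-3 + X\right)^{2}$
$\left(M{\left(2 \right)} + 25\right) L{\left(4 \right)} = \left(\frac{-2 + 2}{2} + 25\right) \left(-3 + 4\right)^{2} = \left(\frac{1}{2} \cdot 0 + 25\right) 1^{2} = \left(0 + 25\right) 1 = 25 \cdot 1 = 25$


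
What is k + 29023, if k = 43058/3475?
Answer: 100897983/3475 ≈ 29035.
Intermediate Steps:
k = 43058/3475 (k = 43058*(1/3475) = 43058/3475 ≈ 12.391)
k + 29023 = 43058/3475 + 29023 = 100897983/3475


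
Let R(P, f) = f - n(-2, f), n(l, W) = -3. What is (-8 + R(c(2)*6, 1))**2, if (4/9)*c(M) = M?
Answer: 16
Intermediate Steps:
c(M) = 9*M/4
R(P, f) = 3 + f (R(P, f) = f - 1*(-3) = f + 3 = 3 + f)
(-8 + R(c(2)*6, 1))**2 = (-8 + (3 + 1))**2 = (-8 + 4)**2 = (-4)**2 = 16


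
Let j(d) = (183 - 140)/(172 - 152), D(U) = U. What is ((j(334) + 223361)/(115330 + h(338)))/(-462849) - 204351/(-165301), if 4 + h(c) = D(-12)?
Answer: 218135655714332557/176452104910707720 ≈ 1.2362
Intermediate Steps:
h(c) = -16 (h(c) = -4 - 12 = -16)
j(d) = 43/20
((j(334) + 223361)/(115330 + h(338)))/(-462849) - 204351/(-165301) = ((43/20 + 223361)/(115330 - 16))/(-462849) - 204351/(-165301) = ((4467263/20)/115314)*(-1/462849) - 204351*(-1/165301) = ((4467263/20)*(1/115314))*(-1/462849) + 204351/165301 = (4467263/2306280)*(-1/462849) + 204351/165301 = -4467263/1067459391720 + 204351/165301 = 218135655714332557/176452104910707720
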